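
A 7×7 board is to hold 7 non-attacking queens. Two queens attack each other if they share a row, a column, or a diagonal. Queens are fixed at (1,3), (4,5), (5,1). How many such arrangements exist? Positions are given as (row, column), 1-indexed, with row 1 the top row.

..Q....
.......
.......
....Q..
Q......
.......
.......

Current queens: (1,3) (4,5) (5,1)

1

Branch on row 2: col 6 → 1.
Sum: 1 = 1.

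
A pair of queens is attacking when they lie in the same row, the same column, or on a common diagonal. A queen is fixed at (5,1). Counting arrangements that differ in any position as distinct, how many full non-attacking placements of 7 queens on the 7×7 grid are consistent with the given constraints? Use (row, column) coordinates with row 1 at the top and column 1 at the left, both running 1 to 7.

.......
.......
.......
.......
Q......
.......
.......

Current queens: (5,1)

6

Branch on row 1: col 2 → 2; col 3 → 1; col 4 → 0; col 6 → 2; col 7 → 1.
Sum: 2 + 1 + 0 + 2 + 1 = 6.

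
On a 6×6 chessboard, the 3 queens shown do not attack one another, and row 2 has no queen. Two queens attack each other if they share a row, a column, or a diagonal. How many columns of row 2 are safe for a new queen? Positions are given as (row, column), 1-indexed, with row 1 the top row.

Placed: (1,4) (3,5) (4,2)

1

(1,4) attacks row 2 at column 4 and diagonals 3, 5.
(3,5) attacks row 2 at column 5 and diagonals 4, 6.
(4,2) attacks row 2 at column 2 and diagonals 4.
Attacked columns: {2, 3, 4, 5, 6}. Safe: {1}.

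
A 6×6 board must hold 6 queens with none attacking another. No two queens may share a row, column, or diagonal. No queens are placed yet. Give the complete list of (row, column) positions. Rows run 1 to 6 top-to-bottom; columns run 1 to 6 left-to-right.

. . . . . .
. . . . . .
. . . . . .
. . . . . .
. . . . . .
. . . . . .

Row 1: Safe: 1, 2, 3, 4, 5, 6. Place at column 3.
Row 2: attacked by (1,3)→{2,3,4}. Safe: 1, 5, 6. Place at column 6.
Row 3: attacked by (1,3)→{1,3,5}; (2,6)→{5,6}. Safe: 2, 4. Place at column 2.
Row 4: attacked by (1,3)→{3,6}; (2,6)→{4,6}; (3,2)→{1,2,3}. Safe: 5. Place at column 5.
Row 5: attacked by (1,3)→{3}; (2,6)→{3,6}; (3,2)→{2,4}; (4,5)→{4,5,6}. Safe: 1. Place at column 1.
Row 6: attacked by (1,3)→{3}; (2,6)→{2,6}; (3,2)→{2,5}; (4,5)→{3,5}; (5,1)→{1,2}. Safe: 4. Place at column 4.
Columns [3, 6, 2, 5, 1, 4], r−c [-2, -4, 1, -1, 4, 2], r+c [4, 8, 5, 9, 6, 10] are all distinct, so no two queens attack.

(1,3) (2,6) (3,2) (4,5) (5,1) (6,4)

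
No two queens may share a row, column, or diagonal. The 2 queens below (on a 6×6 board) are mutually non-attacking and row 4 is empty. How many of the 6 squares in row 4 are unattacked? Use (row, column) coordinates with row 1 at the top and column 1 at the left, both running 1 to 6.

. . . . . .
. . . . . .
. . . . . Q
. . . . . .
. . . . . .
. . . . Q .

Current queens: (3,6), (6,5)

(3,6) attacks row 4 at column 6 and diagonals 5.
(6,5) attacks row 4 at column 5 and diagonals 3.
Attacked columns: {3, 5, 6}. Safe: {1, 2, 4}.

3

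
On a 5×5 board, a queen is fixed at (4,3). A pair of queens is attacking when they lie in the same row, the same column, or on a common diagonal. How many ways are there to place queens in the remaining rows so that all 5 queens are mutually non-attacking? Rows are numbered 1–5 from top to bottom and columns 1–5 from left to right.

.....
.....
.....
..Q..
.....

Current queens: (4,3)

2

Branch on row 1: col 1 → 0; col 2 → 1; col 4 → 1; col 5 → 0.
Sum: 0 + 1 + 1 + 0 = 2.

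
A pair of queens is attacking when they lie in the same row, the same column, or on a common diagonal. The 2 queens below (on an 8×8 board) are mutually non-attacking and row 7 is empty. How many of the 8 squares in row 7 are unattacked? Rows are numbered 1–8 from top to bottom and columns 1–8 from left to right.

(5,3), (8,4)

(5,3) attacks row 7 at column 3 and diagonals 1, 5.
(8,4) attacks row 7 at column 4 and diagonals 3, 5.
Attacked columns: {1, 3, 4, 5}. Safe: {2, 6, 7, 8}.

4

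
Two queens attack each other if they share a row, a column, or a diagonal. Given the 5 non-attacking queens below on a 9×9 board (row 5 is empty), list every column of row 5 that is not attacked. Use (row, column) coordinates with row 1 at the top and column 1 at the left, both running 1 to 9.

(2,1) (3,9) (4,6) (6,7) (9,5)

columns 2, 3

(2,1) attacks row 5 at column 1 and diagonals 4.
(3,9) attacks row 5 at column 9 and diagonals 7.
(4,6) attacks row 5 at column 6 and diagonals 5, 7.
(6,7) attacks row 5 at column 7 and diagonals 6, 8.
(9,5) attacks row 5 at column 5 and diagonals 1, 9.
Attacked columns: {1, 4, 5, 6, 7, 8, 9}. Safe: {2, 3}.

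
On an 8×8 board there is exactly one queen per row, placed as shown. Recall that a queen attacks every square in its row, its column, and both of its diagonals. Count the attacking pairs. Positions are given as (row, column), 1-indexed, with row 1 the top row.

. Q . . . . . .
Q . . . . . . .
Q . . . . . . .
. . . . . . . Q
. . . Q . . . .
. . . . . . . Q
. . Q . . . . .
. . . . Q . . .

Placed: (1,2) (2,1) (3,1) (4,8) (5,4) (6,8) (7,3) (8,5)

Same column: (2,1)–(3,1) (column 1); (4,8)–(6,8) (column 8).
Same diagonal: (1,2)–(2,1) (|1−2| = |2−1| = 1); (2,1)–(5,4) (|2−5| = |1−4| = 3).
Total attacking pairs: 4.

4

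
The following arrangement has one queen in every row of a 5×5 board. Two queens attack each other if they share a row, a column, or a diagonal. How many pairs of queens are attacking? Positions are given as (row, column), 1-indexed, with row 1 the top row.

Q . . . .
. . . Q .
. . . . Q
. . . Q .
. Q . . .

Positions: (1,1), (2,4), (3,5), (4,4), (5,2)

Same column: (2,4)–(4,4) (column 4).
Same diagonal: (1,1)–(4,4) (|1−4| = |1−4| = 3); (2,4)–(3,5) (|2−3| = |4−5| = 1); (3,5)–(4,4) (|3−4| = |5−4| = 1).
Total attacking pairs: 4.

4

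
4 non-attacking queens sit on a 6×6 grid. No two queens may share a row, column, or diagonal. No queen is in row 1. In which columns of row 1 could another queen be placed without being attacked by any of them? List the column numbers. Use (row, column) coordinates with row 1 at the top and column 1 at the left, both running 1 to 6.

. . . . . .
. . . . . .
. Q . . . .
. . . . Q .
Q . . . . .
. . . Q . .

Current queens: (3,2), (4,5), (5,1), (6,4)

(3,2) attacks row 1 at column 2 and diagonals 4.
(4,5) attacks row 1 at column 5 and diagonals 2.
(5,1) attacks row 1 at column 1 and diagonals 5.
(6,4) attacks row 1 at column 4.
Attacked columns: {1, 2, 4, 5}. Safe: {3, 6}.

columns 3, 6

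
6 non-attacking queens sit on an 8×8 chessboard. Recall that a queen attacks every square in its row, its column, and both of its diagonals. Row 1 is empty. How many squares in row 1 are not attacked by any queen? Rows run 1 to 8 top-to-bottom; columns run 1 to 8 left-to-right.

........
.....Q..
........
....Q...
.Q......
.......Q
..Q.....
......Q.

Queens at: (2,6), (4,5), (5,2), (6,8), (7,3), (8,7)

2

(2,6) attacks row 1 at column 6 and diagonals 5, 7.
(4,5) attacks row 1 at column 5 and diagonals 2, 8.
(5,2) attacks row 1 at column 2 and diagonals 6.
(6,8) attacks row 1 at column 8 and diagonals 3.
(7,3) attacks row 1 at column 3.
(8,7) attacks row 1 at column 7.
Attacked columns: {2, 3, 5, 6, 7, 8}. Safe: {1, 4}.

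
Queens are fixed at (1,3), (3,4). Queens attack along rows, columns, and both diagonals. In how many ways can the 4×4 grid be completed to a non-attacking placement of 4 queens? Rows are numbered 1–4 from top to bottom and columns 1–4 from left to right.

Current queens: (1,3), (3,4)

Branch on row 2: col 1 → 1.
Sum: 1 = 1.

1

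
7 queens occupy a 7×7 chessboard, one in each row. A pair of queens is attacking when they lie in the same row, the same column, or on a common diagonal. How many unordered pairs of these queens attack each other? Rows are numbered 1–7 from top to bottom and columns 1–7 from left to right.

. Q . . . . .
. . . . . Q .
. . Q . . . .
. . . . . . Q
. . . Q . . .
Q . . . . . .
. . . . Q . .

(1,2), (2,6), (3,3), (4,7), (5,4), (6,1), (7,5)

0

All columns are distinct and no two queens satisfy |Δrow| = |Δcol|, so no pair attacks.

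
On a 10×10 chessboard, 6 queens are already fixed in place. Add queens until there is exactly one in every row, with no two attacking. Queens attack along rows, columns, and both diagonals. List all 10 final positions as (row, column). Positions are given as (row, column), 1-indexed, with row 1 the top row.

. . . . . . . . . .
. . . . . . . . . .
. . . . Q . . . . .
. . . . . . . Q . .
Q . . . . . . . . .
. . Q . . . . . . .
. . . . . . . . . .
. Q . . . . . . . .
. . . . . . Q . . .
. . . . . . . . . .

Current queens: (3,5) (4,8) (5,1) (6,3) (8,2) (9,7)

Row 1: attacked by (3,5)→{3,5,7}; (4,8)→{5,8}; (5,1)→{1,5}; (6,3)→{3,8}; (8,2)→{2,9}; (9,7)→{7}. Safe: 4, 6, 10. Place at column 4.
Row 2: attacked by (1,4)→{3,4,5}; (3,5)→{4,5,6}; (4,8)→{6,8,10}; (5,1)→{1,4}; (6,3)→{3,7}; (8,2)→{2,8}; (9,7)→{7}. Safe: 9. Place at column 9.
Row 7: attacked by (1,4)→{4,10}; (2,9)→{4,9}; (3,5)→{1,5,9}; (4,8)→{5,8}; (5,1)→{1,3}; (6,3)→{2,3,4}; (8,2)→{1,2,3}; (9,7)→{5,7,9}. Safe: 6. Place at column 6.
Row 10: attacked by (1,4)→{4}; (2,9)→{1,9}; (3,5)→{5}; (4,8)→{2,8}; (5,1)→{1,6}; (6,3)→{3,7}; (7,6)→{3,6,9}; (8,2)→{2,4}; (9,7)→{6,7,8}. Safe: 10. Place at column 10.
Columns [4, 9, 5, 8, 1, 3, 6, 2, 7, 10], r−c [-3, -7, -2, -4, 4, 3, 1, 6, 2, 0], r+c [5, 11, 8, 12, 6, 9, 13, 10, 16, 20] are all distinct, so no two queens attack.

(1,4) (2,9) (3,5) (4,8) (5,1) (6,3) (7,6) (8,2) (9,7) (10,10)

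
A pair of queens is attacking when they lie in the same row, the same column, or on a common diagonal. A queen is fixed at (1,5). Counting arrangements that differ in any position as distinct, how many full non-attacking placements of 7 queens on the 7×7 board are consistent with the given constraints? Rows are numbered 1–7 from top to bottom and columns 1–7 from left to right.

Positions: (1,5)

Branch on row 2: col 1 → 2; col 2 → 1; col 3 → 1; col 7 → 2.
Sum: 2 + 1 + 1 + 2 = 6.

6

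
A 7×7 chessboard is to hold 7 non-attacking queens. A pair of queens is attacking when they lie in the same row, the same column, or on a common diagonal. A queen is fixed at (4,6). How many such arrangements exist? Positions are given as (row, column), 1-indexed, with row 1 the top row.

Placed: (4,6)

6

Branch on row 1: col 1 → 1; col 2 → 0; col 4 → 2; col 5 → 2; col 7 → 1.
Sum: 1 + 0 + 2 + 2 + 1 = 6.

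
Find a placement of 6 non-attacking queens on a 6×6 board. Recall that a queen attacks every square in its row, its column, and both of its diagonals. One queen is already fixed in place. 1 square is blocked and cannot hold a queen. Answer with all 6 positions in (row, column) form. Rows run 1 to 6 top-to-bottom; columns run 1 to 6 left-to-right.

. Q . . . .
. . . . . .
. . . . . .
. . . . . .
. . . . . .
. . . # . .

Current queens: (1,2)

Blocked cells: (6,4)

(1,2) (2,4) (3,6) (4,1) (5,3) (6,5)

Row 2: attacked by (1,2)→{1,2,3}. Safe: 4, 5, 6. Place at column 4.
Row 3: attacked by (1,2)→{2,4}; (2,4)→{3,4,5}. Safe: 1, 6. Place at column 6.
Row 4: attacked by (1,2)→{2,5}; (2,4)→{2,4,6}; (3,6)→{5,6}. Safe: 1, 3. Place at column 1.
Row 5: attacked by (1,2)→{2,6}; (2,4)→{1,4}; (3,6)→{4,6}; (4,1)→{1,2}. Safe: 3, 5. Place at column 3.
Row 6: attacked by (1,2)→{2}; (2,4)→{4}; (3,6)→{3,6}; (4,1)→{1,3}; (5,3)→{2,3,4}. Blocked: 4. Safe: 5. Place at column 5.
Columns [2, 4, 6, 1, 3, 5], r−c [-1, -2, -3, 3, 2, 1], r+c [3, 6, 9, 5, 8, 11] are all distinct, so no two queens attack.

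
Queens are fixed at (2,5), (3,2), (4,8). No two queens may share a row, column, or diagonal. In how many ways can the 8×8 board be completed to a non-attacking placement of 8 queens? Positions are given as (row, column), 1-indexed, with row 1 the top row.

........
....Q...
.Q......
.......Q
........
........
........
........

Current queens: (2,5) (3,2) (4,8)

Branch on row 1: col 1 → 0; col 3 → 2; col 7 → 0.
Sum: 0 + 2 + 0 = 2.

2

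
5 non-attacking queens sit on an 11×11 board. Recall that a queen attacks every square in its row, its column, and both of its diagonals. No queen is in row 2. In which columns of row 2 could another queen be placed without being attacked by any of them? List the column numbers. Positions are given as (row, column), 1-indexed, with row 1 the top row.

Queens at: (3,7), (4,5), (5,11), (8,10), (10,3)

(3,7) attacks row 2 at column 7 and diagonals 6, 8.
(4,5) attacks row 2 at column 5 and diagonals 3, 7.
(5,11) attacks row 2 at column 11 and diagonals 8.
(8,10) attacks row 2 at column 10 and diagonals 4.
(10,3) attacks row 2 at column 3 and diagonals 11.
Attacked columns: {3, 4, 5, 6, 7, 8, 10, 11}. Safe: {1, 2, 9}.

columns 1, 2, 9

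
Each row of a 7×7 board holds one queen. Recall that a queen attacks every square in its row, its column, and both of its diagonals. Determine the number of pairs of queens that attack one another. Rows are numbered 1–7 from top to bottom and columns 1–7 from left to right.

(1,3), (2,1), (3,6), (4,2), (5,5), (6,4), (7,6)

4

Same column: (3,6)–(7,6) (column 6).
Same diagonal: (2,1)–(7,6) (|2−7| = |1−6| = 5); (4,2)–(6,4) (|4−6| = |2−4| = 2); (5,5)–(6,4) (|5−6| = |5−4| = 1).
Total attacking pairs: 4.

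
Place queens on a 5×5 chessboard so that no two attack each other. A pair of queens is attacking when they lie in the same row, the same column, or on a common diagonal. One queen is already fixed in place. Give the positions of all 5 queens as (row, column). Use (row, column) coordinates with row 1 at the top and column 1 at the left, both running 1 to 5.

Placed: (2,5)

Row 1: attacked by (2,5)→{4,5}. Safe: 1, 2, 3. Place at column 2.
Row 3: attacked by (1,2)→{2,4}; (2,5)→{4,5}. Safe: 1, 3. Place at column 3.
Row 4: attacked by (1,2)→{2,5}; (2,5)→{3,5}; (3,3)→{2,3,4}. Safe: 1. Place at column 1.
Row 5: attacked by (1,2)→{2}; (2,5)→{2,5}; (3,3)→{1,3,5}; (4,1)→{1,2}. Safe: 4. Place at column 4.
Columns [2, 5, 3, 1, 4], r−c [-1, -3, 0, 3, 1], r+c [3, 7, 6, 5, 9] are all distinct, so no two queens attack.

(1,2) (2,5) (3,3) (4,1) (5,4)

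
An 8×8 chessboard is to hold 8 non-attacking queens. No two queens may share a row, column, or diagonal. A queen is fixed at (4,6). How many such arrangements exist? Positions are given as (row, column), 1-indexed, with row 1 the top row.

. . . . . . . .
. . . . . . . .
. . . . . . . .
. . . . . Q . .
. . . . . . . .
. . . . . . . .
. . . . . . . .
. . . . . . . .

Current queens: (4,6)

Branch on row 1: col 1 → 2; col 2 → 1; col 4 → 1; col 5 → 6; col 7 → 1; col 8 → 1.
Sum: 2 + 1 + 1 + 6 + 1 + 1 = 12.

12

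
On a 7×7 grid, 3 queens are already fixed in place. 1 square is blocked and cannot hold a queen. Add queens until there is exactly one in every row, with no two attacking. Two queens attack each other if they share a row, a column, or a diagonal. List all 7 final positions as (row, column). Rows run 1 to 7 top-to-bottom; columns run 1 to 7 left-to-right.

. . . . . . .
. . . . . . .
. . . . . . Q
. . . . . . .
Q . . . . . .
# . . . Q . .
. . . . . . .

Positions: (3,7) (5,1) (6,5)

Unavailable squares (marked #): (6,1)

(1,6) (2,3) (3,7) (4,4) (5,1) (6,5) (7,2)

Row 1: attacked by (3,7)→{5,7}; (5,1)→{1,5}; (6,5)→{5}. Safe: 2, 3, 4, 6. Place at column 6.
Row 2: attacked by (1,6)→{5,6,7}; (3,7)→{6,7}; (5,1)→{1,4}; (6,5)→{1,5}. Safe: 2, 3. Place at column 3.
Row 4: attacked by (1,6)→{3,6}; (2,3)→{1,3,5}; (3,7)→{6,7}; (5,1)→{1,2}; (6,5)→{3,5,7}. Safe: 4. Place at column 4.
Row 7: attacked by (1,6)→{6}; (2,3)→{3}; (3,7)→{3,7}; (4,4)→{1,4,7}; (5,1)→{1,3}; (6,5)→{4,5,6}. Safe: 2. Place at column 2.
Columns [6, 3, 7, 4, 1, 5, 2], r−c [-5, -1, -4, 0, 4, 1, 5], r+c [7, 5, 10, 8, 6, 11, 9] are all distinct, so no two queens attack.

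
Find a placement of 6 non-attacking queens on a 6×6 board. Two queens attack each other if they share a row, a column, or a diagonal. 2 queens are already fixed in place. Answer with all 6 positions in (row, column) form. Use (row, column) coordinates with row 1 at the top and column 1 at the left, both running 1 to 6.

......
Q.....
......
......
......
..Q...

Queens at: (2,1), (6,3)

(1,4) (2,1) (3,5) (4,2) (5,6) (6,3)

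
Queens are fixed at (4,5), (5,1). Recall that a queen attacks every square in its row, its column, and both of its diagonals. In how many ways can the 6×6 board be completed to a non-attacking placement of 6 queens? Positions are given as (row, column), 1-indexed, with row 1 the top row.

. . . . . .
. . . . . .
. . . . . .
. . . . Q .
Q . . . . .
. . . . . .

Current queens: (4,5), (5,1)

1

Branch on row 1: col 3 → 1; col 4 → 0; col 6 → 0.
Sum: 1 + 0 + 0 = 1.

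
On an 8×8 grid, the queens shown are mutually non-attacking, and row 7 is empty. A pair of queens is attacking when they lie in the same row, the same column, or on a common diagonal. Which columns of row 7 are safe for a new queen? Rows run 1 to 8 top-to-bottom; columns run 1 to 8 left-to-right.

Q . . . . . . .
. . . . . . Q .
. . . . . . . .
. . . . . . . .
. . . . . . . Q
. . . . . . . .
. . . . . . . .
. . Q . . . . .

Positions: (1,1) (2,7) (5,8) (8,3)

columns 5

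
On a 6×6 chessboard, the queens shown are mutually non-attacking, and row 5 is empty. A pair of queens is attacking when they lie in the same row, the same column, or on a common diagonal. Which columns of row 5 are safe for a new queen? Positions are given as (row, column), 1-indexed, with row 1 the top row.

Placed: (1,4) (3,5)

columns 1, 2, 6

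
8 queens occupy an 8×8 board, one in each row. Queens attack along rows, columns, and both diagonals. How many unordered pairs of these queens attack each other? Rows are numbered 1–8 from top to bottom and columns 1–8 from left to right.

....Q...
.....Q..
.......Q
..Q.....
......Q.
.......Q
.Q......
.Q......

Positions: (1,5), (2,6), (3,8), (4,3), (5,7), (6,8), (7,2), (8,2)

Same column: (3,8)–(6,8) (column 8); (7,2)–(8,2) (column 2).
Same diagonal: (1,5)–(2,6) (|1−2| = |5−6| = 1); (5,7)–(6,8) (|5−6| = |7−8| = 1).
Total attacking pairs: 4.

4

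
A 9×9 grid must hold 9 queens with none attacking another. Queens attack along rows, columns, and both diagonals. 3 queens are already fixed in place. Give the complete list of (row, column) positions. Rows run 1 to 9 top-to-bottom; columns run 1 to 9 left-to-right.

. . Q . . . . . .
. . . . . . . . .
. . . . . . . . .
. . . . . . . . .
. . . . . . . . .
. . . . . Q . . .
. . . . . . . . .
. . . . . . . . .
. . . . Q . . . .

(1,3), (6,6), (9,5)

Row 2: attacked by (1,3)→{2,3,4}; (6,6)→{2,6}; (9,5)→{5}. Safe: 1, 7, 8, 9. Place at column 9.
Row 3: attacked by (1,3)→{1,3,5}; (2,9)→{8,9}; (6,6)→{3,6,9}; (9,5)→{5}. Safe: 2, 4, 7. Place at column 4.
Row 4: attacked by (1,3)→{3,6}; (2,9)→{7,9}; (3,4)→{3,4,5}; (6,6)→{4,6,8}; (9,5)→{5}. Safe: 1, 2. Place at column 1.
Row 5: attacked by (1,3)→{3,7}; (2,9)→{6,9}; (3,4)→{2,4,6}; (4,1)→{1,2}; (6,6)→{5,6,7}; (9,5)→{1,5,9}. Safe: 8. Place at column 8.
Row 7: attacked by (1,3)→{3,9}; (2,9)→{4,9}; (3,4)→{4,8}; (4,1)→{1,4}; (5,8)→{6,8}; (6,6)→{5,6,7}; (9,5)→{3,5,7}. Safe: 2. Place at column 2.
Row 8: attacked by (1,3)→{3}; (2,9)→{3,9}; (3,4)→{4,9}; (4,1)→{1,5}; (5,8)→{5,8}; (6,6)→{4,6,8}; (7,2)→{1,2,3}; (9,5)→{4,5,6}. Safe: 7. Place at column 7.
Columns [3, 9, 4, 1, 8, 6, 2, 7, 5], r−c [-2, -7, -1, 3, -3, 0, 5, 1, 4], r+c [4, 11, 7, 5, 13, 12, 9, 15, 14] are all distinct, so no two queens attack.

(1,3) (2,9) (3,4) (4,1) (5,8) (6,6) (7,2) (8,7) (9,5)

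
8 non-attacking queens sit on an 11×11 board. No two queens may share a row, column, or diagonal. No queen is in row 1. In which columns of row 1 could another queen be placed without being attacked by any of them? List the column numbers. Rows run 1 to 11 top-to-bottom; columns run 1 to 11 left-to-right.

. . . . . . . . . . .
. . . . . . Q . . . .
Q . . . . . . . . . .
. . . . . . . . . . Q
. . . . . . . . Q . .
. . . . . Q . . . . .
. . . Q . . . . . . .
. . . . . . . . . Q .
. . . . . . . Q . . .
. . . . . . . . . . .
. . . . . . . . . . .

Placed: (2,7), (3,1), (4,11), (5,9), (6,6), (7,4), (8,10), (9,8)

(2,7) attacks row 1 at column 7 and diagonals 6, 8.
(3,1) attacks row 1 at column 1 and diagonals 3.
(4,11) attacks row 1 at column 11 and diagonals 8.
(5,9) attacks row 1 at column 9 and diagonals 5.
(6,6) attacks row 1 at column 6 and diagonals 1, 11.
(7,4) attacks row 1 at column 4 and diagonals 10.
(8,10) attacks row 1 at column 10 and diagonals 3.
(9,8) attacks row 1 at column 8.
Attacked columns: {1, 3, 4, 5, 6, 7, 8, 9, 10, 11}. Safe: {2}.

columns 2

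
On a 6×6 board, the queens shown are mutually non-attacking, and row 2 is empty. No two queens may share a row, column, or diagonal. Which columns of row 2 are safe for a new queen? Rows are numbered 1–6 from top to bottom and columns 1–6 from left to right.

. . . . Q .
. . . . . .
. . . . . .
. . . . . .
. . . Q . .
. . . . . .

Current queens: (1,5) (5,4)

columns 2, 3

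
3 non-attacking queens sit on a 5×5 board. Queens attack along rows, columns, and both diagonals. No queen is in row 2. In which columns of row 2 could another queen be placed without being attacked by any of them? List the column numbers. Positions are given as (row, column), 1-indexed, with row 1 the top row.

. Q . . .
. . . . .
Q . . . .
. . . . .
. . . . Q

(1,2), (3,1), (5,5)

columns 4

(1,2) attacks row 2 at column 2 and diagonals 1, 3.
(3,1) attacks row 2 at column 1 and diagonals 2.
(5,5) attacks row 2 at column 5 and diagonals 2.
Attacked columns: {1, 2, 3, 5}. Safe: {4}.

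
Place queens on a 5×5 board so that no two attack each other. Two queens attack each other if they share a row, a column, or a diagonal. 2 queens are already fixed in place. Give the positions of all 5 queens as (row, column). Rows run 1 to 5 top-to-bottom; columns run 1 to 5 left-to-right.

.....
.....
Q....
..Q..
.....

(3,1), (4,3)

(1,2) (2,4) (3,1) (4,3) (5,5)

Row 1: attacked by (3,1)→{1,3}; (4,3)→{3}. Safe: 2, 4, 5. Place at column 2.
Row 2: attacked by (1,2)→{1,2,3}; (3,1)→{1,2}; (4,3)→{1,3,5}. Safe: 4. Place at column 4.
Row 5: attacked by (1,2)→{2}; (2,4)→{1,4}; (3,1)→{1,3}; (4,3)→{2,3,4}. Safe: 5. Place at column 5.
Columns [2, 4, 1, 3, 5], r−c [-1, -2, 2, 1, 0], r+c [3, 6, 4, 7, 10] are all distinct, so no two queens attack.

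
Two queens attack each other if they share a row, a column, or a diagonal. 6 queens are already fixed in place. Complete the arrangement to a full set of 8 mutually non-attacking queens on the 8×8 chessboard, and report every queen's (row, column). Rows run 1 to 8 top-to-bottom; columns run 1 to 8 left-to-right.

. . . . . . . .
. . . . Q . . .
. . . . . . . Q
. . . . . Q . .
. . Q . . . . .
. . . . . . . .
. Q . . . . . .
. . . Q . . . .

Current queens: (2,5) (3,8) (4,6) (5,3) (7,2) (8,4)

(1,1) (2,5) (3,8) (4,6) (5,3) (6,7) (7,2) (8,4)

Row 1: attacked by (2,5)→{4,5,6}; (3,8)→{6,8}; (4,6)→{3,6}; (5,3)→{3,7}; (7,2)→{2,8}; (8,4)→{4}. Safe: 1. Place at column 1.
Row 6: attacked by (1,1)→{1,6}; (2,5)→{1,5}; (3,8)→{5,8}; (4,6)→{4,6,8}; (5,3)→{2,3,4}; (7,2)→{1,2,3}; (8,4)→{2,4,6}. Safe: 7. Place at column 7.
Columns [1, 5, 8, 6, 3, 7, 2, 4], r−c [0, -3, -5, -2, 2, -1, 5, 4], r+c [2, 7, 11, 10, 8, 13, 9, 12] are all distinct, so no two queens attack.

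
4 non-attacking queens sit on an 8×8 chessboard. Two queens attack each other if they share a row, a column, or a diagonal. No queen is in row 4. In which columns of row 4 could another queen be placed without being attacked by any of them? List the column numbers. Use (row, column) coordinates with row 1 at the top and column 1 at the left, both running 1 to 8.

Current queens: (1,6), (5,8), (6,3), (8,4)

columns 2

(1,6) attacks row 4 at column 6 and diagonals 3.
(5,8) attacks row 4 at column 8 and diagonals 7.
(6,3) attacks row 4 at column 3 and diagonals 1, 5.
(8,4) attacks row 4 at column 4 and diagonals 8.
Attacked columns: {1, 3, 4, 5, 6, 7, 8}. Safe: {2}.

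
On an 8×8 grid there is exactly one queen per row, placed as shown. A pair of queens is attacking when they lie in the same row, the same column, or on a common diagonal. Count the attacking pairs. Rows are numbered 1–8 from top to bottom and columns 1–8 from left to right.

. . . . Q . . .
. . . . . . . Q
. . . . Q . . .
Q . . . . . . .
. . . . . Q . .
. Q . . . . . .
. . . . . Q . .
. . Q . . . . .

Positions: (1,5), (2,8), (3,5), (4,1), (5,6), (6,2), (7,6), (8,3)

Same column: (1,5)–(3,5) (column 5); (5,6)–(7,6) (column 6).
Same diagonal: (3,5)–(6,2) (|3−6| = |5−2| = 3); (5,6)–(8,3) (|5−8| = |6−3| = 3).
Total attacking pairs: 4.

4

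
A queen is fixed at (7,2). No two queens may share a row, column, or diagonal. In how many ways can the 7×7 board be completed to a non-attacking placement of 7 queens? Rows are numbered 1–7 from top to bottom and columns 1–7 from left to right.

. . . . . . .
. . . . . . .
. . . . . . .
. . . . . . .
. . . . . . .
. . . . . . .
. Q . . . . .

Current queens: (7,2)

7

Branch on row 1: col 1 → 0; col 3 → 0; col 4 → 1; col 5 → 1; col 6 → 4; col 7 → 1.
Sum: 0 + 0 + 1 + 1 + 4 + 1 = 7.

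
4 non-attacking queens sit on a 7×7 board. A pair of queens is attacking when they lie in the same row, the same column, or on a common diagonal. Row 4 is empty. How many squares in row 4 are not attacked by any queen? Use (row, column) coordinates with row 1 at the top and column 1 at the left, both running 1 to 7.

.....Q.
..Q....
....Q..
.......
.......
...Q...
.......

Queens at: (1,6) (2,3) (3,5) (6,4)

(1,6) attacks row 4 at column 6 and diagonals 3.
(2,3) attacks row 4 at column 3 and diagonals 1, 5.
(3,5) attacks row 4 at column 5 and diagonals 4, 6.
(6,4) attacks row 4 at column 4 and diagonals 2, 6.
Attacked columns: {1, 2, 3, 4, 5, 6}. Safe: {7}.

1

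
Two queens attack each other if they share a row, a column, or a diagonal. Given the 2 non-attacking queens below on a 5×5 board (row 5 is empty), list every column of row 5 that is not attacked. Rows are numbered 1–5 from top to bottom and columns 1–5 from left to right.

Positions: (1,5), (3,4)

(1,5) attacks row 5 at column 5 and diagonals 1.
(3,4) attacks row 5 at column 4 and diagonals 2.
Attacked columns: {1, 2, 4, 5}. Safe: {3}.

columns 3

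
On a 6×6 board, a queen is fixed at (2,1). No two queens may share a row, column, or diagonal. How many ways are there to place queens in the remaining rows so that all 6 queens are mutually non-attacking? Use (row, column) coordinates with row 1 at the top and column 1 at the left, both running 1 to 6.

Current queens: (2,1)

1

Branch on row 1: col 3 → 0; col 4 → 1; col 5 → 0; col 6 → 0.
Sum: 0 + 1 + 0 + 0 = 1.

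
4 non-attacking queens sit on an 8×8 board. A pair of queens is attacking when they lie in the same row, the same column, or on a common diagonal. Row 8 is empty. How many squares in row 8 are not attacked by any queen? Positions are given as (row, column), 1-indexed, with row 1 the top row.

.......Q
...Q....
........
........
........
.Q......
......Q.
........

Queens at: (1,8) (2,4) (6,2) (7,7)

(1,8) attacks row 8 at column 8 and diagonals 1.
(2,4) attacks row 8 at column 4.
(6,2) attacks row 8 at column 2 and diagonals 4.
(7,7) attacks row 8 at column 7 and diagonals 6, 8.
Attacked columns: {1, 2, 4, 6, 7, 8}. Safe: {3, 5}.

2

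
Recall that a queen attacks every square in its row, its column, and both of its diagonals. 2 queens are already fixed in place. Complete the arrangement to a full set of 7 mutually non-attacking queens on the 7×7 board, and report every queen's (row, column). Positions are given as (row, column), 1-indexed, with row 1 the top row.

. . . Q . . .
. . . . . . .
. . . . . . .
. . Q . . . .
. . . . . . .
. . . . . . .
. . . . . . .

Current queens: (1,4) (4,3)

Row 2: attacked by (1,4)→{3,4,5}; (4,3)→{1,3,5}. Safe: 2, 6, 7. Place at column 6.
Row 3: attacked by (1,4)→{2,4,6}; (2,6)→{5,6,7}; (4,3)→{2,3,4}. Safe: 1. Place at column 1.
Row 5: attacked by (1,4)→{4}; (2,6)→{3,6}; (3,1)→{1,3}; (4,3)→{2,3,4}. Safe: 5, 7. Place at column 5.
Row 6: attacked by (1,4)→{4}; (2,6)→{2,6}; (3,1)→{1,4}; (4,3)→{1,3,5}; (5,5)→{4,5,6}. Safe: 7. Place at column 7.
Row 7: attacked by (1,4)→{4}; (2,6)→{1,6}; (3,1)→{1,5}; (4,3)→{3,6}; (5,5)→{3,5,7}; (6,7)→{6,7}. Safe: 2. Place at column 2.
Columns [4, 6, 1, 3, 5, 7, 2], r−c [-3, -4, 2, 1, 0, -1, 5], r+c [5, 8, 4, 7, 10, 13, 9] are all distinct, so no two queens attack.

(1,4) (2,6) (3,1) (4,3) (5,5) (6,7) (7,2)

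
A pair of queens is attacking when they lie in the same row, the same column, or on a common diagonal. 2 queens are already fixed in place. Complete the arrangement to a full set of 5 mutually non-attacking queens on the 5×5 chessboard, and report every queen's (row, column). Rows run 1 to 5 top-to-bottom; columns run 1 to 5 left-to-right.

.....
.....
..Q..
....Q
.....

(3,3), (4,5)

(1,4) (2,1) (3,3) (4,5) (5,2)

Row 1: attacked by (3,3)→{1,3,5}; (4,5)→{2,5}. Safe: 4. Place at column 4.
Row 2: attacked by (1,4)→{3,4,5}; (3,3)→{2,3,4}; (4,5)→{3,5}. Safe: 1. Place at column 1.
Row 5: attacked by (1,4)→{4}; (2,1)→{1,4}; (3,3)→{1,3,5}; (4,5)→{4,5}. Safe: 2. Place at column 2.
Columns [4, 1, 3, 5, 2], r−c [-3, 1, 0, -1, 3], r+c [5, 3, 6, 9, 7] are all distinct, so no two queens attack.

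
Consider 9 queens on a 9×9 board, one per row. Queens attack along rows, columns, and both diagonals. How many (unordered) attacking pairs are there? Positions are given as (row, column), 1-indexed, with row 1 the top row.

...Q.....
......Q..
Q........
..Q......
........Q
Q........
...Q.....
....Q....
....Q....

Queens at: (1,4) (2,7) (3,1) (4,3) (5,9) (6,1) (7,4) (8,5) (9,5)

6

Same column: (1,4)–(7,4) (column 4); (3,1)–(6,1) (column 1); (8,5)–(9,5) (column 5).
Same diagonal: (4,3)–(6,1) (|4−6| = |3−1| = 2); (5,9)–(9,5) (|5−9| = |9−5| = 4); (7,4)–(8,5) (|7−8| = |4−5| = 1).
Total attacking pairs: 6.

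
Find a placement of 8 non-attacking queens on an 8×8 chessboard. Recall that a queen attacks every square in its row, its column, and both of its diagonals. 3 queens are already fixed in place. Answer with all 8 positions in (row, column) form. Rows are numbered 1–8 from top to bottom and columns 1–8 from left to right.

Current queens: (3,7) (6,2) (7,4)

(1,3) (2,1) (3,7) (4,5) (5,8) (6,2) (7,4) (8,6)

Row 1: attacked by (3,7)→{5,7}; (6,2)→{2,7}; (7,4)→{4}. Safe: 1, 3, 6, 8. Place at column 3.
Row 2: attacked by (1,3)→{2,3,4}; (3,7)→{6,7,8}; (6,2)→{2,6}; (7,4)→{4}. Safe: 1, 5. Place at column 1.
Row 4: attacked by (1,3)→{3,6}; (2,1)→{1,3}; (3,7)→{6,7,8}; (6,2)→{2,4}; (7,4)→{1,4,7}. Safe: 5. Place at column 5.
Row 5: attacked by (1,3)→{3,7}; (2,1)→{1,4}; (3,7)→{5,7}; (4,5)→{4,5,6}; (6,2)→{1,2,3}; (7,4)→{2,4,6}. Safe: 8. Place at column 8.
Row 8: attacked by (1,3)→{3}; (2,1)→{1,7}; (3,7)→{2,7}; (4,5)→{1,5}; (5,8)→{5,8}; (6,2)→{2,4}; (7,4)→{3,4,5}. Safe: 6. Place at column 6.
Columns [3, 1, 7, 5, 8, 2, 4, 6], r−c [-2, 1, -4, -1, -3, 4, 3, 2], r+c [4, 3, 10, 9, 13, 8, 11, 14] are all distinct, so no two queens attack.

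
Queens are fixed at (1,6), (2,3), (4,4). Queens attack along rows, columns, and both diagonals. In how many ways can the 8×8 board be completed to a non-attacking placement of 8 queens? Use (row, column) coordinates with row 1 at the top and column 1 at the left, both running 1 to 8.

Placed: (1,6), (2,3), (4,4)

Branch on row 3: col 1 → 0; col 7 → 1.
Sum: 0 + 1 = 1.

1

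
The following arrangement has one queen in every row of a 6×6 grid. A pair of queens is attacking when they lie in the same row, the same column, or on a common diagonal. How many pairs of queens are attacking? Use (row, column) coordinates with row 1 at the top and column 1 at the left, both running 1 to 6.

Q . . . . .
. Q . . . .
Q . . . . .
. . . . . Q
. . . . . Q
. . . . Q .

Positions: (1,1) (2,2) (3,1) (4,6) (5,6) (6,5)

5

Same column: (1,1)–(3,1) (column 1); (4,6)–(5,6) (column 6).
Same diagonal: (1,1)–(2,2) (|1−2| = |1−2| = 1); (2,2)–(3,1) (|2−3| = |2−1| = 1); (5,6)–(6,5) (|5−6| = |6−5| = 1).
Total attacking pairs: 5.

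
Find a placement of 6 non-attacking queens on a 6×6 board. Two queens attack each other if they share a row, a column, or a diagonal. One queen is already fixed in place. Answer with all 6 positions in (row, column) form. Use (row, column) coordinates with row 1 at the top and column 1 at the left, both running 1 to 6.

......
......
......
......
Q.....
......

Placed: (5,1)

(1,3) (2,6) (3,2) (4,5) (5,1) (6,4)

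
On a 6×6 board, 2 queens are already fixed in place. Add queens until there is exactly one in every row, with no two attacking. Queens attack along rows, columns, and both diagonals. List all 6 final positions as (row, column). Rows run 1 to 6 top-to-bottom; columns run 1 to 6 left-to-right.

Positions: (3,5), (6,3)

(1,4) (2,1) (3,5) (4,2) (5,6) (6,3)

Row 1: attacked by (3,5)→{3,5}; (6,3)→{3}. Safe: 1, 2, 4, 6. Place at column 4.
Row 2: attacked by (1,4)→{3,4,5}; (3,5)→{4,5,6}; (6,3)→{3}. Safe: 1, 2. Place at column 1.
Row 4: attacked by (1,4)→{1,4}; (2,1)→{1,3}; (3,5)→{4,5,6}; (6,3)→{1,3,5}. Safe: 2. Place at column 2.
Row 5: attacked by (1,4)→{4}; (2,1)→{1,4}; (3,5)→{3,5}; (4,2)→{1,2,3}; (6,3)→{2,3,4}. Safe: 6. Place at column 6.
Columns [4, 1, 5, 2, 6, 3], r−c [-3, 1, -2, 2, -1, 3], r+c [5, 3, 8, 6, 11, 9] are all distinct, so no two queens attack.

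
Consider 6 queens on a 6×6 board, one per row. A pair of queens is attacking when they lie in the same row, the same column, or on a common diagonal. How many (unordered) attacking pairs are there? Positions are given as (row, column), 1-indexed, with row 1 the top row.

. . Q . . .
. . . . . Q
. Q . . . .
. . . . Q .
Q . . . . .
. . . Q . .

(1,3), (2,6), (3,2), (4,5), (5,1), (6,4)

0

All columns are distinct and no two queens satisfy |Δrow| = |Δcol|, so no pair attacks.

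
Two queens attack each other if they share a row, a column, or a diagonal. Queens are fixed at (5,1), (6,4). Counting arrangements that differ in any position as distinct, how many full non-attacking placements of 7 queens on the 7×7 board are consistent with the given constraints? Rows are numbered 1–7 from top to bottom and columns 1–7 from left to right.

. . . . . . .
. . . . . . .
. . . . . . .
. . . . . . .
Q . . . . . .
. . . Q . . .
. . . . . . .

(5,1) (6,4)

Branch on row 1: col 2 → 0; col 3 → 1; col 6 → 1; col 7 → 0.
Sum: 0 + 1 + 1 + 0 = 2.

2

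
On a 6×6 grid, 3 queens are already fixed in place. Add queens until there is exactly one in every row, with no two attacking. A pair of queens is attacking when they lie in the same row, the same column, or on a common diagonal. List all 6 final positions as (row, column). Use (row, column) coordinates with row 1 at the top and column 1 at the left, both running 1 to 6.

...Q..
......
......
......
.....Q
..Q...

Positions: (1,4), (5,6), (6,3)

(1,4) (2,1) (3,5) (4,2) (5,6) (6,3)

Row 2: attacked by (1,4)→{3,4,5}; (5,6)→{3,6}; (6,3)→{3}. Safe: 1, 2. Place at column 1.
Row 3: attacked by (1,4)→{2,4,6}; (2,1)→{1,2}; (5,6)→{4,6}; (6,3)→{3,6}. Safe: 5. Place at column 5.
Row 4: attacked by (1,4)→{1,4}; (2,1)→{1,3}; (3,5)→{4,5,6}; (5,6)→{5,6}; (6,3)→{1,3,5}. Safe: 2. Place at column 2.
Columns [4, 1, 5, 2, 6, 3], r−c [-3, 1, -2, 2, -1, 3], r+c [5, 3, 8, 6, 11, 9] are all distinct, so no two queens attack.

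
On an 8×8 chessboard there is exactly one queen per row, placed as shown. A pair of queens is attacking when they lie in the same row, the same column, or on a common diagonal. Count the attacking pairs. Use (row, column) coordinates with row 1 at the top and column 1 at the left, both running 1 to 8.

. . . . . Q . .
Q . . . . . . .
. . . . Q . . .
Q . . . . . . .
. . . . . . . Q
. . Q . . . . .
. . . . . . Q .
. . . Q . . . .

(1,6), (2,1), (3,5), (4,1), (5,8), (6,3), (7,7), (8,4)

Same column: (2,1)–(4,1) (column 1).
Same diagonal: (4,1)–(6,3) (|4−6| = |1−3| = 2).
Total attacking pairs: 2.

2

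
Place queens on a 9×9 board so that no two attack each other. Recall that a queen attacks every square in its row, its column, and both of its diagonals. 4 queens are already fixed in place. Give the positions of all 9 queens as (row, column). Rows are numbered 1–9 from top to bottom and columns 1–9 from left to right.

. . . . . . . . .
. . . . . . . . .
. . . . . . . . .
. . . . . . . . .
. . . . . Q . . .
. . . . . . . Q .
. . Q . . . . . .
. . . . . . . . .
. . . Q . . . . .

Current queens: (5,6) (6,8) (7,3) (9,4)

Row 1: attacked by (5,6)→{2,6}; (6,8)→{3,8}; (7,3)→{3,9}; (9,4)→{4}. Safe: 1, 5, 7. Place at column 1.
Row 2: attacked by (1,1)→{1,2}; (5,6)→{3,6,9}; (6,8)→{4,8}; (7,3)→{3,8}; (9,4)→{4}. Safe: 5, 7. Place at column 5.
Row 3: attacked by (1,1)→{1,3}; (2,5)→{4,5,6}; (5,6)→{4,6,8}; (6,8)→{5,8}; (7,3)→{3,7}; (9,4)→{4}. Safe: 2, 9. Place at column 9.
Row 4: attacked by (1,1)→{1,4}; (2,5)→{3,5,7}; (3,9)→{8,9}; (5,6)→{5,6,7}; (6,8)→{6,8}; (7,3)→{3,6}; (9,4)→{4,9}. Safe: 2. Place at column 2.
Row 8: attacked by (1,1)→{1,8}; (2,5)→{5}; (3,9)→{4,9}; (4,2)→{2,6}; (5,6)→{3,6,9}; (6,8)→{6,8}; (7,3)→{2,3,4}; (9,4)→{3,4,5}. Safe: 7. Place at column 7.
Columns [1, 5, 9, 2, 6, 8, 3, 7, 4], r−c [0, -3, -6, 2, -1, -2, 4, 1, 5], r+c [2, 7, 12, 6, 11, 14, 10, 15, 13] are all distinct, so no two queens attack.

(1,1) (2,5) (3,9) (4,2) (5,6) (6,8) (7,3) (8,7) (9,4)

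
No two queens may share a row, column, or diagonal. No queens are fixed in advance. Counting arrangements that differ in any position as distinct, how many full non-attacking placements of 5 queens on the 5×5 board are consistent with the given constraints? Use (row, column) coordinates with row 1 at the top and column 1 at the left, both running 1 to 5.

10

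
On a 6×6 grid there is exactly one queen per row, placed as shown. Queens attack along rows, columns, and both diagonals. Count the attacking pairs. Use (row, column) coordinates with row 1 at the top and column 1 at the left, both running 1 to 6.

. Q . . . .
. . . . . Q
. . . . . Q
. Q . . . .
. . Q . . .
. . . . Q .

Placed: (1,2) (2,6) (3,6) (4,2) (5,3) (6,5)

4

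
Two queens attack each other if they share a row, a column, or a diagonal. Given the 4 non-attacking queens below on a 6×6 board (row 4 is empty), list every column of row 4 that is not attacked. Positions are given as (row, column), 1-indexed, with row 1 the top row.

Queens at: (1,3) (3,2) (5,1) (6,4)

columns 5

(1,3) attacks row 4 at column 3 and diagonals 6.
(3,2) attacks row 4 at column 2 and diagonals 1, 3.
(5,1) attacks row 4 at column 1 and diagonals 2.
(6,4) attacks row 4 at column 4 and diagonals 2, 6.
Attacked columns: {1, 2, 3, 4, 6}. Safe: {5}.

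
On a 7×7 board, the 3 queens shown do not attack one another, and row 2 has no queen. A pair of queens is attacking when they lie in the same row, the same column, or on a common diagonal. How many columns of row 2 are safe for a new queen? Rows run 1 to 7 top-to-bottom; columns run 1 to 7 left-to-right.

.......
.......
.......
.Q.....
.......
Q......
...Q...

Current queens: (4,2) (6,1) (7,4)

3

(4,2) attacks row 2 at column 2 and diagonals 4.
(6,1) attacks row 2 at column 1 and diagonals 5.
(7,4) attacks row 2 at column 4.
Attacked columns: {1, 2, 4, 5}. Safe: {3, 6, 7}.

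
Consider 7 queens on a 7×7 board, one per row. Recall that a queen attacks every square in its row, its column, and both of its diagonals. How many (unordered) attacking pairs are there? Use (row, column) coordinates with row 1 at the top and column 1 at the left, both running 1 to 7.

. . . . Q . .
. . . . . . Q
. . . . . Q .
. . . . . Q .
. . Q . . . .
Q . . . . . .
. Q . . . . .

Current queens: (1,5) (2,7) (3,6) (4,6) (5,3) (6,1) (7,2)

5

Same column: (3,6)–(4,6) (column 6).
Same diagonal: (2,7)–(3,6) (|2−3| = |7−6| = 1); (2,7)–(7,2) (|2−7| = |7−2| = 5); (3,6)–(7,2) (|3−7| = |6−2| = 4); (6,1)–(7,2) (|6−7| = |1−2| = 1).
Total attacking pairs: 5.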